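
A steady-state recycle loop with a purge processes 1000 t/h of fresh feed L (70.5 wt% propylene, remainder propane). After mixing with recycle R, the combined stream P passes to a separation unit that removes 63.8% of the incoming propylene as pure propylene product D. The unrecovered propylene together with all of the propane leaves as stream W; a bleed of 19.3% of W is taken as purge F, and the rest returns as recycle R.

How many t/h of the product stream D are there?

propylene in P: m_A = 1000×0.705 + (1−0.193)·(1−0.638)·m_A, so m_A = 705/0.7079 = 995.95 t/h.
Product D = 0.638×995.95 = 635.42 t/h.

635.4 t/h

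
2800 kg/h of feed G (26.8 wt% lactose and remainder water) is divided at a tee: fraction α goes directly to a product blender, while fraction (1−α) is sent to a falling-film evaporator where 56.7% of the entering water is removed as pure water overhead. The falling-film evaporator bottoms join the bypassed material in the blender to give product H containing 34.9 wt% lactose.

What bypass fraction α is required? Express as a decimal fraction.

All 2800×0.268 = 750.4 kg/h of lactose reaches H, so H = 750.4/0.349 = 2150.1 kg/h and vapour = 649.86 kg/h.
The evaporator receives (1−α)·2800 of feed at 0.732 water and removes 0.567 of that water:
0.567×0.732×(1−α)×2800 = 649.86
(1−α) = 649.86/1162.1 = 0.5592;  α = 0.4408.

0.441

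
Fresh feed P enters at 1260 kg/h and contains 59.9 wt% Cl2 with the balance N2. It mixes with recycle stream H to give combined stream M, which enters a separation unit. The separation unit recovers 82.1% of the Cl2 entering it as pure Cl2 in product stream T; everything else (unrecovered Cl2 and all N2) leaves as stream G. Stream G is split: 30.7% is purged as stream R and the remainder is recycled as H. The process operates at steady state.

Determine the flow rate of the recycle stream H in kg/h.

1247 kg/h

N2 enters only via P and leaves only via the purge: 1260×0.401 = 0.307×(N2 in G), and the separation unit passes all N2, so N2 in M = N2 in G = 1645.8 kg/h.
Cl2 in M: m_A = 1260×0.599 + (1−0.307)·(1−0.821)·m_A, so m_A = 754.74/0.8760 = 861.62 kg/h.
G = (1−0.821)×861.62 + 1645.8 = 1800 kg/h.
Recycle H = (1−0.307)×1800 = 1247.4 kg/h.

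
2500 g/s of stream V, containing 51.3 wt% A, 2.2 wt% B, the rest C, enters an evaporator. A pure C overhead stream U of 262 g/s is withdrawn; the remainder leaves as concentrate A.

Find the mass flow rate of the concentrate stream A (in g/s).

2238 g/s

Concentrate = 2500 − 262 = 2238 g/s.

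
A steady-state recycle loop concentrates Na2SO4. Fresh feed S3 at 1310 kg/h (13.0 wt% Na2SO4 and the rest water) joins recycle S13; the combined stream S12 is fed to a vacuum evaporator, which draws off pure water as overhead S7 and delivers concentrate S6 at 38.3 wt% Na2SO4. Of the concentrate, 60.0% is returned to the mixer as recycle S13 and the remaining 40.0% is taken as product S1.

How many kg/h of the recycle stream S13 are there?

Overall Na2SO4 balance (none leaves overhead): Na2SO4 in fresh feed = Na2SO4 in product, i.e. 1310×0.130 = (1−0.600)·S6·0.383.
S6 = 170.3/(0.383×0.400) = 1111.6 kg/h.
Recycle S13 = 0.600×1111.6 = 666.97 kg/h.

667 kg/h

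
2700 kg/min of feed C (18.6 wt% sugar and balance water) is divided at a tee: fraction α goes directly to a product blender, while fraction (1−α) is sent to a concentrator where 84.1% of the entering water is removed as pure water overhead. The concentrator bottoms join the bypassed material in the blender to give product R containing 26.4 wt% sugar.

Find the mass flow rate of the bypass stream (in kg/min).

1535 kg/min

All 2700×0.186 = 502.2 kg/min of sugar reaches R, so R = 502.2/0.264 = 1902.3 kg/min and vapour = 797.73 kg/min.
The evaporator receives (1−α)·2700 of feed at 0.814 water and removes 0.841 of that water:
0.841×0.814×(1−α)×2700 = 797.73
(1−α) = 797.73/1848.3 = 0.4316;  α = 0.5684.
Bypass flow = 0.5684×2700 = 1534.7 kg/min.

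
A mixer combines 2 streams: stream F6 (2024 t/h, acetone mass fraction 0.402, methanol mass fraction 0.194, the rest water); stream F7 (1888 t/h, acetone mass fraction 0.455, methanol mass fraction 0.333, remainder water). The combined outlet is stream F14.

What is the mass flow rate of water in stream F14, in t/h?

1218 t/h

water out = water in = 2024×0.404 + 1888×0.212 = 1218 t/h.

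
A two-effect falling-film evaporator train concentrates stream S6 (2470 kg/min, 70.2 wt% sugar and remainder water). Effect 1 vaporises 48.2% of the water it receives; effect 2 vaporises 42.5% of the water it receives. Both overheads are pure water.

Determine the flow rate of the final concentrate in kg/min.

water in feed = 2470×0.298 = 736.06 kg/min.
After stage 1: water left = (1−0.482)×736.06 = 381.28; stream total = 2115.2 kg/min.
After stage 2: water left = (1−0.425)×381.28 = 219.24; final concentrate = 1953.2 kg/min.

1953 kg/min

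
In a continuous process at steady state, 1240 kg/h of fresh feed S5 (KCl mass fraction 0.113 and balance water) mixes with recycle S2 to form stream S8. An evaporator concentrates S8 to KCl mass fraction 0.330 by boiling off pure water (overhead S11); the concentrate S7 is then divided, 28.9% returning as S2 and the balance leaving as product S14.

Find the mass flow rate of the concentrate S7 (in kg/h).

Overall KCl balance (none leaves overhead): KCl in fresh feed = KCl in product, i.e. 1240×0.113 = (1−0.289)·S7·0.330.
S7 = 140.12/(0.330×0.711) = 597.2 kg/h.

597.2 kg/h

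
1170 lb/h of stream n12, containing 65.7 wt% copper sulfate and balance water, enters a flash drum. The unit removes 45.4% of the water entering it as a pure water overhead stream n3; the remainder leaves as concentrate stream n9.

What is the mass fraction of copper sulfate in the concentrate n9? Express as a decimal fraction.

0.7782

copper sulfate is not removed: 1170×0.657 = 768.69 lb/h of copper sulfate enters n9.
water entering = 1170×0.343 = 401.31 lb/h; overhead removed = 0.454×401.31 = 182.19 lb/h.
Concentrate = 1170 − 182.19 = 987.81 lb/h.
Mass fraction = 768.69/987.81 = 0.7782.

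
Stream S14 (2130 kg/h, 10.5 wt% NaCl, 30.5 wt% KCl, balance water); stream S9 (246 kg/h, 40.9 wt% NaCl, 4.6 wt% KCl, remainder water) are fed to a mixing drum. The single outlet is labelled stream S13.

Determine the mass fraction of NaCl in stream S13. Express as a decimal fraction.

0.136

Total flow out = 2130 + 246 = 2376 kg/h.
NaCl in = 2130×0.105 + 246×0.409 = 324.26 kg/h.
NaCl mass fraction in S13 = 324.26/2376 = 0.136.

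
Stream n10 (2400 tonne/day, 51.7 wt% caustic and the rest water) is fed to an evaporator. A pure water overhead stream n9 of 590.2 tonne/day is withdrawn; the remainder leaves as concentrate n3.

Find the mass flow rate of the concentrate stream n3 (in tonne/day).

Concentrate = 2400 − 590.2 = 1809.8 tonne/day.

1810 tonne/day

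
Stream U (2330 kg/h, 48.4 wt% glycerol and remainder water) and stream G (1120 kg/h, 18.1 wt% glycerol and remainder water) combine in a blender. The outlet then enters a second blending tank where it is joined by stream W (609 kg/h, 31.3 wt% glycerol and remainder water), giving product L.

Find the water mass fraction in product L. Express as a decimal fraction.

Overall, product flow = 4059 kg/h.
water in = 2330×0.516 + 1120×0.819 + 609×0.687 = 2537.9 kg/h.
water fraction in L = 0.625.

0.625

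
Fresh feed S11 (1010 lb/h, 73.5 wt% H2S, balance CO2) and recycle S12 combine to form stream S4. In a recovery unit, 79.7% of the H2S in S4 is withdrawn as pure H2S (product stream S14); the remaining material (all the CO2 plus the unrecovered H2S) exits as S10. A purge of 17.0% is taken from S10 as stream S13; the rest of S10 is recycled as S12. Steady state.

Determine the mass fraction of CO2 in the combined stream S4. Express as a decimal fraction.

CO2 enters only via S11 and leaves only via the purge: 1010×0.265 = 0.170×(CO2 in S10), and the recovery unit passes all CO2, so CO2 in S4 = CO2 in S10 = 1574.4 lb/h.
H2S in S4: m_A = 1010×0.735 + (1−0.170)·(1−0.797)·m_A, so m_A = 742.35/0.8315 = 892.77 lb/h.
S4 = 892.77 + 1574.4 = 2467.2 lb/h.
CO2 fraction in S4 = 1574.4/2467.2 = 0.638.

0.638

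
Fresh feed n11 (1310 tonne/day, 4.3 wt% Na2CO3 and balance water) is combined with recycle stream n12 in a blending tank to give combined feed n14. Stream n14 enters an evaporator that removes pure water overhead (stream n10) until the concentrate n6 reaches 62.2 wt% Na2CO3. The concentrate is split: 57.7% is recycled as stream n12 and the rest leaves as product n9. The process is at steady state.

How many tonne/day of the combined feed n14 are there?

Overall Na2CO3 balance (none leaves overhead): Na2CO3 in fresh feed = Na2CO3 in product, i.e. 1310×0.043 = (1−0.577)·n6·0.622.
n6 = 56.33/(0.622×0.423) = 214.1 tonne/day.
Recycle n12 = 0.577×214.1 = 123.53 tonne/day.
Combined feed n14 = 1310 + 123.53 = 1433.5 tonne/day.

1434 tonne/day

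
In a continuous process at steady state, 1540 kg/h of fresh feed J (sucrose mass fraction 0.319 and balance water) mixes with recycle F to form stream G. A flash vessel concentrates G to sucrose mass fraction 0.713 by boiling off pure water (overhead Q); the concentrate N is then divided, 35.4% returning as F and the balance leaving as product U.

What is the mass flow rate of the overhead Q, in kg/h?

851 kg/h

Overall sucrose balance (none leaves overhead): sucrose in fresh feed = sucrose in product, i.e. 1540×0.319 = (1−0.354)·N·0.713.
N = 491.26/(0.713×0.646) = 1066.6 kg/h.
Recycle F = 0.354×1066.6 = 377.57 kg/h.
Combined feed G = 1540 + 377.57 = 1917.6 kg/h.
Overhead Q = G − N = 1917.6 − 1066.6 = 851 kg/h.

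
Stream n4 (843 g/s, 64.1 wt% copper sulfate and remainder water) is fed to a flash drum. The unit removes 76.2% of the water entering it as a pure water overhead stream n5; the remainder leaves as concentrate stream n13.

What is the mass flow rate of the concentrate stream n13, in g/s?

612.4 g/s

water entering = 843×0.359 = 302.64 g/s; overhead removed = 0.762×302.64 = 230.61 g/s.
Concentrate = 843 − 230.61 = 612.39 g/s.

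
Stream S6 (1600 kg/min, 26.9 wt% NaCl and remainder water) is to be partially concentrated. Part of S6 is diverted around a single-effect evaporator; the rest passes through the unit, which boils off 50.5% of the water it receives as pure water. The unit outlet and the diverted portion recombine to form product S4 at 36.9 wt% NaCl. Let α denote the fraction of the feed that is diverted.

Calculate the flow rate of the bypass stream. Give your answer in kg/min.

All 1600×0.269 = 430.4 kg/min of NaCl reaches S4, so S4 = 430.4/0.369 = 1166.4 kg/min and vapour = 433.6 kg/min.
The evaporator receives (1−α)·1600 of feed at 0.731 water and removes 0.505 of that water:
0.505×0.731×(1−α)×1600 = 433.6
(1−α) = 433.6/590.65 = 0.7341;  α = 0.2659.
Bypass flow = 0.2659×1600 = 425.41 kg/min.

425.4 kg/min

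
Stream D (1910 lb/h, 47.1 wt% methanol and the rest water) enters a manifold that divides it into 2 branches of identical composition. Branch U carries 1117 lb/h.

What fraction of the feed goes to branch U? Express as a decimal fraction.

0.585

Fraction to U = 1117/1910 = 0.5848.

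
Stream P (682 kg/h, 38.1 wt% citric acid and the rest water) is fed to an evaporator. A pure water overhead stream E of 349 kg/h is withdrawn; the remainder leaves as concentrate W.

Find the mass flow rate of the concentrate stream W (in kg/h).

Concentrate = 682 − 349 = 333 kg/h.

333 kg/h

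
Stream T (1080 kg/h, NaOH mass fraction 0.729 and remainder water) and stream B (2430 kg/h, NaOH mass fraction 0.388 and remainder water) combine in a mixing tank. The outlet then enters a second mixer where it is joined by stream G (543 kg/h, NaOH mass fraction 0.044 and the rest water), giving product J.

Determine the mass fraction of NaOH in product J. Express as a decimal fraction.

Overall, product flow = 4053 kg/h.
NaOH in = 1080×0.729 + 2430×0.388 + 543×0.044 = 1754.1 kg/h.
NaOH fraction in J = 0.433.

0.433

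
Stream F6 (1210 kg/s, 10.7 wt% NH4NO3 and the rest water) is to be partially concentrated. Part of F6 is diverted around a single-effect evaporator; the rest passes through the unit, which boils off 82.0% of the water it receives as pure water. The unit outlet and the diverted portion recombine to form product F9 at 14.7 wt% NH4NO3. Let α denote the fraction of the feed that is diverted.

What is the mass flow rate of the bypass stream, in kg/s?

760.4 kg/s

All 1210×0.107 = 129.47 kg/s of NH4NO3 reaches F9, so F9 = 129.47/0.147 = 880.75 kg/s and vapour = 329.25 kg/s.
The evaporator receives (1−α)·1210 of feed at 0.893 water and removes 0.820 of that water:
0.820×0.893×(1−α)×1210 = 329.25
(1−α) = 329.25/886.03 = 0.3716;  α = 0.6284.
Bypass flow = 0.6284×1210 = 760.36 kg/s.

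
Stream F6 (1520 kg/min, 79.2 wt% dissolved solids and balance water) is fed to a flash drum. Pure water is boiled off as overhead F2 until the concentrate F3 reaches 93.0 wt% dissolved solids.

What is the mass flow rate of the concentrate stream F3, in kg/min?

dissolved solids is conserved: 1520×0.792 = 1203.8 kg/min all reports to the concentrate.
Concentrate = 1203.8/(target fraction) = 1294.5 kg/min.

1294 kg/min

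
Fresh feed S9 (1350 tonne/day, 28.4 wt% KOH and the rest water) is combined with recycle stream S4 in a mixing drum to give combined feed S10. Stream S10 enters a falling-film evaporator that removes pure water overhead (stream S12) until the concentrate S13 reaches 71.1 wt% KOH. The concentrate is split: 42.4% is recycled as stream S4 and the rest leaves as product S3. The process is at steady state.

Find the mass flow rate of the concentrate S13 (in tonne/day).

Overall KOH balance (none leaves overhead): KOH in fresh feed = KOH in product, i.e. 1350×0.284 = (1−0.424)·S13·0.711.
S13 = 383.4/(0.711×0.576) = 936.18 tonne/day.

936.2 tonne/day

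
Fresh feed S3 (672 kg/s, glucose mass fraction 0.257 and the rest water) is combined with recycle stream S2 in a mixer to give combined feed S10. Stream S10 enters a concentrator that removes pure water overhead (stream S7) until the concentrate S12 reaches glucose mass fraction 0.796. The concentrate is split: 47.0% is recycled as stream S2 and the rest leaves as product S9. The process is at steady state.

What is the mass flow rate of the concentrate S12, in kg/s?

Overall glucose balance (none leaves overhead): glucose in fresh feed = glucose in product, i.e. 672×0.257 = (1−0.470)·S12·0.796.
S12 = 172.7/(0.796×0.530) = 409.37 kg/s.

409.4 kg/s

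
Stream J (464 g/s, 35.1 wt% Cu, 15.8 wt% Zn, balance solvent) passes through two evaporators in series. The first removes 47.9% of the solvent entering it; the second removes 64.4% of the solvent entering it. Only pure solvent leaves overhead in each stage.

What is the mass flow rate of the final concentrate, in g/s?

solvent in feed = 464×0.491 = 227.82 g/s.
After stage 1: solvent left = (1−0.479)×227.82 = 118.7; stream total = 354.87 g/s.
After stage 2: solvent left = (1−0.644)×118.7 = 42.256; final concentrate = 278.43 g/s.

278.4 g/s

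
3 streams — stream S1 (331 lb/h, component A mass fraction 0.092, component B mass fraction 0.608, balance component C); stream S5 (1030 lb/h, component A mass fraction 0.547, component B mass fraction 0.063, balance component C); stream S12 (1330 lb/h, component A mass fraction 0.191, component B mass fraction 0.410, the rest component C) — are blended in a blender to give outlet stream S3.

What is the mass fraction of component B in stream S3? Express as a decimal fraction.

0.302

Total flow out = 331 + 1030 + 1330 = 2691 lb/h.
component B in = 331×0.608 + 1030×0.063 + 1330×0.410 = 811.44 lb/h.
component B mass fraction in S3 = 811.44/2691 = 0.302.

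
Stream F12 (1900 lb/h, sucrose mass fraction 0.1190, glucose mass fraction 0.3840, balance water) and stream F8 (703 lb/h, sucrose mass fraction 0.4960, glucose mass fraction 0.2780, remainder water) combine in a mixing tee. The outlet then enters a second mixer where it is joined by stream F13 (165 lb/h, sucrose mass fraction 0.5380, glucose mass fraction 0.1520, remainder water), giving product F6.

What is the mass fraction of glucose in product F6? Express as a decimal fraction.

0.3432

Overall, product flow = 2768 lb/h.
glucose in = 1900×0.384 + 703×0.278 + 165×0.152 = 950.11 lb/h.
glucose fraction in F6 = 0.3432.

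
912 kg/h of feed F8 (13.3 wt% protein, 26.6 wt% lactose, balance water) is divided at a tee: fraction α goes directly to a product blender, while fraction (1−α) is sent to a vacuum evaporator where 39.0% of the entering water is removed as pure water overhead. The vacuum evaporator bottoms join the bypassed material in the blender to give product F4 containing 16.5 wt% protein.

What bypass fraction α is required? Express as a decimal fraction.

0.173

All 912×0.133 = 121.3 kg/h of protein reaches F4, so F4 = 121.3/0.165 = 735.13 kg/h and vapour = 176.87 kg/h.
The evaporator receives (1−α)·912 of feed at 0.601 water and removes 0.390 of that water:
0.390×0.601×(1−α)×912 = 176.87
(1−α) = 176.87/213.76 = 0.8274;  α = 0.1726.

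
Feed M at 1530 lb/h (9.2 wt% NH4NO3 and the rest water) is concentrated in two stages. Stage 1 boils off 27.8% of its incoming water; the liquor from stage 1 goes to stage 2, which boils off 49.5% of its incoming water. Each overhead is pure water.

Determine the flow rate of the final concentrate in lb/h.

water in feed = 1530×0.908 = 1389.2 lb/h.
After stage 1: water left = (1−0.278)×1389.2 = 1003; stream total = 1143.8 lb/h.
After stage 2: water left = (1−0.495)×1003 = 506.53; final concentrate = 647.29 lb/h.

647.3 lb/h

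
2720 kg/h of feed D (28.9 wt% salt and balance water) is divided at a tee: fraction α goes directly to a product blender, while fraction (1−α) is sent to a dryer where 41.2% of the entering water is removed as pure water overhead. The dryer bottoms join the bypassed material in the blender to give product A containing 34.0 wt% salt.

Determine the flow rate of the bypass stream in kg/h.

1327 kg/h

All 2720×0.289 = 786.08 kg/h of salt reaches A, so A = 786.08/0.340 = 2312 kg/h and vapour = 408 kg/h.
The evaporator receives (1−α)·2720 of feed at 0.711 water and removes 0.412 of that water:
0.412×0.711×(1−α)×2720 = 408
(1−α) = 408/796.78 = 0.5121;  α = 0.4879.
Bypass flow = 0.4879×2720 = 1327.2 kg/h.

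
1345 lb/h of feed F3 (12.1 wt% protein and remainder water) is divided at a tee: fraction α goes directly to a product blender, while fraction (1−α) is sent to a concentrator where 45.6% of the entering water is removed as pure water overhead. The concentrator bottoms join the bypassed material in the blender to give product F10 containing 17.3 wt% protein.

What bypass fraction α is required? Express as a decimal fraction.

0.250

All 1345×0.121 = 162.75 lb/h of protein reaches F10, so F10 = 162.75/0.173 = 940.72 lb/h and vapour = 404.28 lb/h.
The evaporator receives (1−α)·1345 of feed at 0.879 water and removes 0.456 of that water:
0.456×0.879×(1−α)×1345 = 404.28
(1−α) = 404.28/539.11 = 0.7499;  α = 0.2501.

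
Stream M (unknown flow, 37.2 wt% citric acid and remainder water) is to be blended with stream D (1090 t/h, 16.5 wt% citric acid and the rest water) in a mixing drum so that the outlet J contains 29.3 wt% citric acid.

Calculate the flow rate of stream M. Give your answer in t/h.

1766 t/h

Let M be the unknown flow. Total out = 1090 + M.
citric acid balance: 179.85 + 0.372·M = 0.293·(1090 + M)
(0.372 − 0.293)·M = 0.293×1090 − 179.85 = 139.52
M = 139.52 / 0.079 = 1766.1 t/h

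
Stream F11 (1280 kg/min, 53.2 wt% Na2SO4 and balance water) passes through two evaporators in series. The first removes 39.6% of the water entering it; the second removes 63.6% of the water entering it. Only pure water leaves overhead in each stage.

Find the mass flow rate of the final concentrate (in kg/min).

water in feed = 1280×0.468 = 599.04 kg/min.
After stage 1: water left = (1−0.396)×599.04 = 361.82; stream total = 1042.8 kg/min.
After stage 2: water left = (1−0.636)×361.82 = 131.7; final concentrate = 812.66 kg/min.

812.7 kg/min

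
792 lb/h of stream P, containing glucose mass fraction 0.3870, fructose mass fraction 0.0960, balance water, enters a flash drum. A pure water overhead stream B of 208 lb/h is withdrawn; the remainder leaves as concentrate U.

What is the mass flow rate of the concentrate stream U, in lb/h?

584 lb/h

Concentrate = 792 − 208 = 584 lb/h.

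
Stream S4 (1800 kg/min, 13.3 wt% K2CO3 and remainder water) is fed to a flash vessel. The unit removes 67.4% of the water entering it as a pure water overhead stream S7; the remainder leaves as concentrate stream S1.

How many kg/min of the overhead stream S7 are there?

1052 kg/min

water entering = 1800×0.867 = 1560.6 kg/min; overhead removed = 0.674×1560.6 = 1051.8 kg/min.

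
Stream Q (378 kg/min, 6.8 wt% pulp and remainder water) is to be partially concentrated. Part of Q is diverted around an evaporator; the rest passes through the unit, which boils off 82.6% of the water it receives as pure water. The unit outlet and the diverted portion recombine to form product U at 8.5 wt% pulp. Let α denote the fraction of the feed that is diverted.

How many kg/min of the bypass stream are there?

All 378×0.068 = 25.704 kg/min of pulp reaches U, so U = 25.704/0.085 = 302.4 kg/min and vapour = 75.6 kg/min.
The evaporator receives (1−α)·378 of feed at 0.932 water and removes 0.826 of that water:
0.826×0.932×(1−α)×378 = 75.6
(1−α) = 75.6/291 = 0.2598;  α = 0.7402.
Bypass flow = 0.7402×378 = 279.8 kg/min.

279.8 kg/min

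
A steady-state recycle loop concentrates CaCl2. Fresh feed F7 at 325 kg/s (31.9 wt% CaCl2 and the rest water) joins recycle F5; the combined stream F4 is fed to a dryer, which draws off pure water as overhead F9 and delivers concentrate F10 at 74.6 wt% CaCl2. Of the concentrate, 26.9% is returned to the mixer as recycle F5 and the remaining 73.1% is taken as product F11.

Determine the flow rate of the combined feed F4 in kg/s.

Overall CaCl2 balance (none leaves overhead): CaCl2 in fresh feed = CaCl2 in product, i.e. 325×0.319 = (1−0.269)·F10·0.746.
F10 = 103.67/(0.746×0.731) = 190.12 kg/s.
Recycle F5 = 0.269×190.12 = 51.141 kg/s.
Combined feed F4 = 325 + 51.141 = 376.14 kg/s.

376.1 kg/s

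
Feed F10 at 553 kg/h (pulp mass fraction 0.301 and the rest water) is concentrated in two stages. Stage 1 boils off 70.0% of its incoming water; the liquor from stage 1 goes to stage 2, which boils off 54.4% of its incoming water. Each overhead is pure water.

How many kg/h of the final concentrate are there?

219.3 kg/h

water in feed = 553×0.699 = 386.55 kg/h.
After stage 1: water left = (1−0.700)×386.55 = 115.96; stream total = 282.42 kg/h.
After stage 2: water left = (1−0.544)×115.96 = 52.88; final concentrate = 219.33 kg/h.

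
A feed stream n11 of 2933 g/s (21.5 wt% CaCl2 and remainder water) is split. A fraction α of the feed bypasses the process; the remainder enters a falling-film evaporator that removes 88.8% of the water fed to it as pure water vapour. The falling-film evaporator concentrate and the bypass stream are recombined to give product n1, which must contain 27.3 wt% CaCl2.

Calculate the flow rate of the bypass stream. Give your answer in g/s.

2039 g/s

All 2933×0.215 = 630.6 g/s of CaCl2 reaches n1, so n1 = 630.6/0.273 = 2309.9 g/s and vapour = 623.13 g/s.
The evaporator receives (1−α)·2933 of feed at 0.785 water and removes 0.888 of that water:
0.888×0.785×(1−α)×2933 = 623.13
(1−α) = 623.13/2044.5 = 0.3048;  α = 0.6952.
Bypass flow = 0.6952×2933 = 2039.1 g/s.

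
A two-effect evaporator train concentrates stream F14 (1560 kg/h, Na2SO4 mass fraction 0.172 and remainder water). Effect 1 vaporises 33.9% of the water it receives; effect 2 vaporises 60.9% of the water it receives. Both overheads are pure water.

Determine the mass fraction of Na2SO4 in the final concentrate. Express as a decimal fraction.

water in feed = 1560×0.828 = 1291.7 kg/h.
After stage 1: water left = (1−0.339)×1291.7 = 853.8; stream total = 1122.1 kg/h.
After stage 2: water left = (1−0.609)×853.8 = 333.84; final concentrate = 602.16 kg/h.
Na2SO4 fraction = 268.32/602.16 = 0.446.

0.446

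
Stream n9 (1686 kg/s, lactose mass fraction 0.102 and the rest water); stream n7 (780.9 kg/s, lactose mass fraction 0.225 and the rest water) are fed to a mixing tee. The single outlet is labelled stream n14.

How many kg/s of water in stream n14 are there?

2119 kg/s

water out = water in = 1686×0.898 + 780.9×0.775 = 2119.2 kg/s.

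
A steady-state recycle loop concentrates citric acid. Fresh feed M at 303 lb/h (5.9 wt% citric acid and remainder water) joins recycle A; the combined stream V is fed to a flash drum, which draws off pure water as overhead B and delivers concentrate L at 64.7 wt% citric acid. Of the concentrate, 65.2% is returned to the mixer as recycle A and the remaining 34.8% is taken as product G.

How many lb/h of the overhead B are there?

275.4 lb/h

Overall citric acid balance (none leaves overhead): citric acid in fresh feed = citric acid in product, i.e. 303×0.059 = (1−0.652)·L·0.647.
L = 17.877/(0.647×0.348) = 79.398 lb/h.
Recycle A = 0.652×79.398 = 51.768 lb/h.
Combined feed V = 303 + 51.768 = 354.77 lb/h.
Overhead B = V − L = 354.77 − 79.398 = 275.37 lb/h.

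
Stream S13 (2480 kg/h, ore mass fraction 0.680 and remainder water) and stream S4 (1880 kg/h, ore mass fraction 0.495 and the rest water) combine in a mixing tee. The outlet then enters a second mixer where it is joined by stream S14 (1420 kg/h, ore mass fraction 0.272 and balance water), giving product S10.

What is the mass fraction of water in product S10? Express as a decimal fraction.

0.480

Overall, product flow = 5780 kg/h.
water in = 2480×0.320 + 1880×0.505 + 1420×0.728 = 2776.8 kg/h.
water fraction in S10 = 0.480.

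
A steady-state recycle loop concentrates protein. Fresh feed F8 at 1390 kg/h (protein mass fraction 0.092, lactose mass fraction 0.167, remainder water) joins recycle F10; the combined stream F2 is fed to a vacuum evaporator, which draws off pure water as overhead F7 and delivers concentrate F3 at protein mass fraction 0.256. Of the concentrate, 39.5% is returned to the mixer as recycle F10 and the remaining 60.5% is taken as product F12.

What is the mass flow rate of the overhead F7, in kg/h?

Overall protein balance (none leaves overhead): protein in fresh feed = protein in product, i.e. 1390×0.092 = (1−0.395)·F3·0.256.
F3 = 127.88/(0.256×0.605) = 825.67 kg/h.
Recycle F10 = 0.395×825.67 = 326.14 kg/h.
Combined feed F2 = 1390 + 326.14 = 1716.1 kg/h.
Overhead F7 = F2 − F3 = 1716.1 − 825.67 = 890.47 kg/h.

890.5 kg/h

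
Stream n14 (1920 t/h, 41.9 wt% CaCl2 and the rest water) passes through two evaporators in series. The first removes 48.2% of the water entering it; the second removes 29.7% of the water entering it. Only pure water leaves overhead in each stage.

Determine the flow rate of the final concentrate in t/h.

water in feed = 1920×0.581 = 1115.5 t/h.
After stage 1: water left = (1−0.482)×1115.5 = 577.84; stream total = 1382.3 t/h.
After stage 2: water left = (1−0.297)×577.84 = 406.22; final concentrate = 1210.7 t/h.

1211 t/h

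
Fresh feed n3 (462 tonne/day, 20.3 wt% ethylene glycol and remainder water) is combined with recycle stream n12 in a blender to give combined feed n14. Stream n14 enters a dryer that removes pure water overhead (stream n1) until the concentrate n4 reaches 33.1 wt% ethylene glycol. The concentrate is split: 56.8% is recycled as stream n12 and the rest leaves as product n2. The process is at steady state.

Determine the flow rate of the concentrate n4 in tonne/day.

Overall ethylene glycol balance (none leaves overhead): ethylene glycol in fresh feed = ethylene glycol in product, i.e. 462×0.203 = (1−0.568)·n4·0.331.
n4 = 93.786/(0.331×0.432) = 655.88 tonne/day.

655.9 tonne/day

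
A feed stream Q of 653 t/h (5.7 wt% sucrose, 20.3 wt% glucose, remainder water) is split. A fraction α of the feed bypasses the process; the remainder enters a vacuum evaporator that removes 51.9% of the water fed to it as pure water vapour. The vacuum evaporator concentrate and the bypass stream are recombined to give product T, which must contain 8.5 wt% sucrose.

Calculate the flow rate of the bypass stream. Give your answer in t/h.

All 653×0.057 = 37.221 t/h of sucrose reaches T, so T = 37.221/0.085 = 437.89 t/h and vapour = 215.11 t/h.
The evaporator receives (1−α)·653 of feed at 0.740 water and removes 0.519 of that water:
0.519×0.740×(1−α)×653 = 215.11
(1−α) = 215.11/250.79 = 0.8577;  α = 0.1423.
Bypass flow = 0.1423×653 = 92.916 t/h.

92.92 t/h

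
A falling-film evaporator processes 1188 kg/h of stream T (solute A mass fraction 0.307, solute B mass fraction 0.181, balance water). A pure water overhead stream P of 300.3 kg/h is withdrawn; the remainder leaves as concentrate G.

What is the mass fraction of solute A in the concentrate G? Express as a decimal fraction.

0.411

solute A is not removed: 1188×0.307 = 364.72 kg/h of solute A enters G.
Concentrate = 1188 − 300.3 = 887.7 kg/h.
Mass fraction = 364.72/887.7 = 0.411.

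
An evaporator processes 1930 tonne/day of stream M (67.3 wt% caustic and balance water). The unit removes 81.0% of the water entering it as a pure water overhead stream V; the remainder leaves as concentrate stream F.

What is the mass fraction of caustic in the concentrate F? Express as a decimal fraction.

0.9155

caustic is not removed: 1930×0.673 = 1298.9 tonne/day of caustic enters F.
water entering = 1930×0.327 = 631.11 tonne/day; overhead removed = 0.810×631.11 = 511.2 tonne/day.
Concentrate = 1930 − 511.2 = 1418.8 tonne/day.
Mass fraction = 1298.9/1418.8 = 0.9155.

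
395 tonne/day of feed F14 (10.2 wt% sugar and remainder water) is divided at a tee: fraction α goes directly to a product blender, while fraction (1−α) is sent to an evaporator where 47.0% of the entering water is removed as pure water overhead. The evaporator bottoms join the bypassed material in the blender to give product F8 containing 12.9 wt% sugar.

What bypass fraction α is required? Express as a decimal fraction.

All 395×0.102 = 40.29 tonne/day of sugar reaches F8, so F8 = 40.29/0.129 = 312.33 tonne/day and vapour = 82.674 tonne/day.
The evaporator receives (1−α)·395 of feed at 0.898 water and removes 0.470 of that water:
0.470×0.898×(1−α)×395 = 82.674
(1−α) = 82.674/166.71 = 0.4959;  α = 0.5041.

0.504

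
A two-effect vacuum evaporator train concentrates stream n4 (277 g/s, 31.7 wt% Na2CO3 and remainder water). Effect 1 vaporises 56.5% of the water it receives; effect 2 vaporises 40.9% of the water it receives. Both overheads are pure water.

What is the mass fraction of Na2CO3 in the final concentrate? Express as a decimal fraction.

0.6435

water in feed = 277×0.683 = 189.19 g/s.
After stage 1: water left = (1−0.565)×189.19 = 82.298; stream total = 170.11 g/s.
After stage 2: water left = (1−0.409)×82.298 = 48.638; final concentrate = 136.45 g/s.
Na2CO3 fraction = 87.809/136.45 = 0.6435.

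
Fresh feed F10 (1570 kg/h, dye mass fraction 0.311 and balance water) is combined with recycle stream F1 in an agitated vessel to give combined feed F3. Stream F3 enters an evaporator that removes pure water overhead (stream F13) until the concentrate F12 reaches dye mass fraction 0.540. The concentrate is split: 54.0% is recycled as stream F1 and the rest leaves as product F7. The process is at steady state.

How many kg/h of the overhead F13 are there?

665.8 kg/h

Overall dye balance (none leaves overhead): dye in fresh feed = dye in product, i.e. 1570×0.311 = (1−0.540)·F12·0.540.
F12 = 488.27/(0.540×0.460) = 1965.7 kg/h.
Recycle F1 = 0.540×1965.7 = 1061.5 kg/h.
Combined feed F3 = 1570 + 1061.5 = 2631.5 kg/h.
Overhead F13 = F3 − F12 = 2631.5 − 1965.7 = 665.8 kg/h.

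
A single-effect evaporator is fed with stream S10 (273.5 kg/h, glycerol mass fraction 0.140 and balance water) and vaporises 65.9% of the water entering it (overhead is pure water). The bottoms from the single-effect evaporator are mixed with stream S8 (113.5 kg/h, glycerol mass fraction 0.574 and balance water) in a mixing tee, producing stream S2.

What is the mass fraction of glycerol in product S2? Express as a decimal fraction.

Vapour removed = 0.659×0.860×273.5 = 155 kg/h; concentrate = 118.5 kg/h.
glycerol reaching the mixer = 38.29 (from concentrate) + 113.5×0.574 = 103.44 kg/h.
Product flow = 118.5 + 113.5 = 232 kg/h; glycerol fraction = 0.446.

0.446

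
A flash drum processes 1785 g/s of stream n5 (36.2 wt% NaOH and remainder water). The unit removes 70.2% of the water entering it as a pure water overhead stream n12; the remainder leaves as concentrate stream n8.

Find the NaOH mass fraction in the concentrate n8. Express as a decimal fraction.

NaOH is not removed: 1785×0.362 = 646.17 g/s of NaOH enters n8.
water entering = 1785×0.638 = 1138.8 g/s; overhead removed = 0.702×1138.8 = 799.46 g/s.
Concentrate = 1785 − 799.46 = 985.54 g/s.
Mass fraction = 646.17/985.54 = 0.656.

0.656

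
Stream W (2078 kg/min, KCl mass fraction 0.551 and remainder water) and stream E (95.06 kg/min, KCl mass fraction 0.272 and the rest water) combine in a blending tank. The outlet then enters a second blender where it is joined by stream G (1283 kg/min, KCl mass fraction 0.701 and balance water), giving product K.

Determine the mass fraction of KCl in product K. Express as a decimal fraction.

0.599

Overall, product flow = 3456.1 kg/min.
KCl in = 2078×0.551 + 95.06×0.272 + 1283×0.701 = 2070.2 kg/min.
KCl fraction in K = 0.599.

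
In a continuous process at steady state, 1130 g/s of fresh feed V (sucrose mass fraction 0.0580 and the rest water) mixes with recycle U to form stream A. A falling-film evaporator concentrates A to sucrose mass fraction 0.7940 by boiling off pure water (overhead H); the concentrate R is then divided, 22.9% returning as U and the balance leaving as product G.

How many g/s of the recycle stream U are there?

Overall sucrose balance (none leaves overhead): sucrose in fresh feed = sucrose in product, i.e. 1130×0.058 = (1−0.229)·R·0.794.
R = 65.54/(0.794×0.771) = 107.06 g/s.
Recycle U = 0.229×107.06 = 24.517 g/s.

24.52 g/s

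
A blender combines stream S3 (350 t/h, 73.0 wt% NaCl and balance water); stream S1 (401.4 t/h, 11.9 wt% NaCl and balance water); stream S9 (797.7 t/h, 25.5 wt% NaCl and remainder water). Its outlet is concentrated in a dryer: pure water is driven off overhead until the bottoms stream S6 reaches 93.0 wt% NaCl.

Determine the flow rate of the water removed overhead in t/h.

1004 t/h

NaCl entering = 350×0.730 + 401.4×0.119 + 797.7×0.255 = 506.68 t/h.
All NaCl reports to S6, so S6 = 506.68/0.930 = 544.82 t/h.
Total feed = 1549.1 t/h; overhead = 1549.1 − 544.82 = 1004.3 t/h.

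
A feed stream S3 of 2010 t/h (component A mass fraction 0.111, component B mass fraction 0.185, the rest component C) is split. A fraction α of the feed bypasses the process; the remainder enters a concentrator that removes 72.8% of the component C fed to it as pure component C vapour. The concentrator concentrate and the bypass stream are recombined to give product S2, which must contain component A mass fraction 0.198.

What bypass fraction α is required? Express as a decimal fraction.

0.143

All 2010×0.111 = 223.11 t/h of component A reaches S2, so S2 = 223.11/0.198 = 1126.8 t/h and vapour = 883.18 t/h.
The evaporator receives (1−α)·2010 of feed at 0.704 component C and removes 0.728 of that component C:
0.728×0.704×(1−α)×2010 = 883.18
(1−α) = 883.18/1030.1 = 0.8573;  α = 0.1427.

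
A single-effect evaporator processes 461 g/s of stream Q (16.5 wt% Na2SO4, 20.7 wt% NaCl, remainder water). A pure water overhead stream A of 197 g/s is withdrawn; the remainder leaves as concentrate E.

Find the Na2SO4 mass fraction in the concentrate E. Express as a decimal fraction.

Na2SO4 is not removed: 461×0.165 = 76.065 g/s of Na2SO4 enters E.
Concentrate = 461 − 197 = 264 g/s.
Mass fraction = 76.065/264 = 0.288.

0.288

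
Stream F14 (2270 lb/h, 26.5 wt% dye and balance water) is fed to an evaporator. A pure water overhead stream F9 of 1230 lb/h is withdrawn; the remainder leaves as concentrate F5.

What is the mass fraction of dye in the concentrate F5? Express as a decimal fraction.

dye is not removed: 2270×0.265 = 601.55 lb/h of dye enters F5.
Concentrate = 2270 − 1230 = 1040 lb/h.
Mass fraction = 601.55/1040 = 0.5784.

0.5784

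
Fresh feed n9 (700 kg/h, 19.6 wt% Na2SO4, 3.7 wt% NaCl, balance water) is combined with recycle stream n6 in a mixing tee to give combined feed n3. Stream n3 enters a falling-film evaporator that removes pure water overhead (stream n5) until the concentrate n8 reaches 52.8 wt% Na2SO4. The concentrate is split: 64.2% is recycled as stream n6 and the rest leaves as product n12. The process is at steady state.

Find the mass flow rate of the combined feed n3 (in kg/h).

1166 kg/h

Overall Na2SO4 balance (none leaves overhead): Na2SO4 in fresh feed = Na2SO4 in product, i.e. 700×0.196 = (1−0.642)·n8·0.528.
n8 = 137.2/(0.528×0.358) = 725.83 kg/h.
Recycle n6 = 0.642×725.83 = 465.99 kg/h.
Combined feed n3 = 700 + 465.99 = 1166 kg/h.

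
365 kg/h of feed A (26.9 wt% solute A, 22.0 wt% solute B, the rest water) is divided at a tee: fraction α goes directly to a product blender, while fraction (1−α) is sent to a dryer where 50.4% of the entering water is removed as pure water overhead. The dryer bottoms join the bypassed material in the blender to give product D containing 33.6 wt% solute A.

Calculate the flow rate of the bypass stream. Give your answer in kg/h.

82.4 kg/h

All 365×0.269 = 98.185 kg/h of solute A reaches D, so D = 98.185/0.336 = 292.22 kg/h and vapour = 72.783 kg/h.
The evaporator receives (1−α)·365 of feed at 0.511 water and removes 0.504 of that water:
0.504×0.511×(1−α)×365 = 72.783
(1−α) = 72.783/94.004 = 0.7743;  α = 0.2257.
Bypass flow = 0.2257×365 = 82.397 kg/h.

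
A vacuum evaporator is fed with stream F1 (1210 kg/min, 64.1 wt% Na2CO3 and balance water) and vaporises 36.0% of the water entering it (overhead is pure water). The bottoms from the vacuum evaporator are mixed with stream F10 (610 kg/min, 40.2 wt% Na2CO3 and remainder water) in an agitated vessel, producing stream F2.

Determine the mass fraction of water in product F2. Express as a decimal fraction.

Vapour removed = 0.360×0.359×1210 = 156.38 kg/min; concentrate = 1053.6 kg/min.
water reaching the mixer = 278.01 (from concentrate) + 610×0.598 = 642.79 kg/min.
Product flow = 1053.6 + 610 = 1663.6 kg/min; water fraction = 0.386.

0.386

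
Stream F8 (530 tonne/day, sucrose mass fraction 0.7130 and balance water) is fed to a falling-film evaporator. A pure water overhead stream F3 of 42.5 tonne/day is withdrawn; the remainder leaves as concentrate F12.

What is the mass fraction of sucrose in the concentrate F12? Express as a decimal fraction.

0.7752

sucrose is not removed: 530×0.713 = 377.89 tonne/day of sucrose enters F12.
Concentrate = 530 − 42.5 = 487.5 tonne/day.
Mass fraction = 377.89/487.5 = 0.7752.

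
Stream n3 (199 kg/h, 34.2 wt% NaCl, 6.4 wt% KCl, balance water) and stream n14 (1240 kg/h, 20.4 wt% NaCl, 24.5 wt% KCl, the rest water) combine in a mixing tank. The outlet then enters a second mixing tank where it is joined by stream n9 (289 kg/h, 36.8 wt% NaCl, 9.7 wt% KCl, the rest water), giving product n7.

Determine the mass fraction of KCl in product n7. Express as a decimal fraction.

Overall, product flow = 1728 kg/h.
KCl in = 199×0.064 + 1240×0.245 + 289×0.097 = 344.57 kg/h.
KCl fraction in n7 = 0.1994.

0.1994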